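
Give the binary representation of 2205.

Using repeated division by 2:
2205 ÷ 2 = 1102 remainder 1
1102 ÷ 2 = 551 remainder 0
551 ÷ 2 = 275 remainder 1
275 ÷ 2 = 137 remainder 1
137 ÷ 2 = 68 remainder 1
68 ÷ 2 = 34 remainder 0
34 ÷ 2 = 17 remainder 0
17 ÷ 2 = 8 remainder 1
8 ÷ 2 = 4 remainder 0
4 ÷ 2 = 2 remainder 0
2 ÷ 2 = 1 remainder 0
1 ÷ 2 = 0 remainder 1
Reading remainders bottom to top: 100010011101



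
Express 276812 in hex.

Using repeated division by 16 (digits 10–15 are A–F):
276812 ÷ 16 = 17300 remainder 12 (C)
17300 ÷ 16 = 1081 remainder 4
1081 ÷ 16 = 67 remainder 9
67 ÷ 16 = 4 remainder 3
4 ÷ 16 = 0 remainder 4
Reading remainders bottom to top: 4394C



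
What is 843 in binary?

Using repeated division by 2:
843 ÷ 2 = 421 remainder 1
421 ÷ 2 = 210 remainder 1
210 ÷ 2 = 105 remainder 0
105 ÷ 2 = 52 remainder 1
52 ÷ 2 = 26 remainder 0
26 ÷ 2 = 13 remainder 0
13 ÷ 2 = 6 remainder 1
6 ÷ 2 = 3 remainder 0
3 ÷ 2 = 1 remainder 1
1 ÷ 2 = 0 remainder 1
Reading remainders bottom to top: 1101001011



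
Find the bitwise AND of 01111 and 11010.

AND: 1 only when both bits are 1
  01111
& 11010
-------
  01010
Decimal: 15 & 26 = 10



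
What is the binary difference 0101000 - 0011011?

Method 1 - Direct subtraction (column by column from the right: bit − bit − borrow-in; if negative, add 2 and borrow 1 from the next column):
borrow: 0111110
        0101000
-       0011011
---------------
        0001101

Method 2 - Add two's complement:
Two's complement of 0011011: invert → 1100100, add 1 → 1100101
  0101000
+ 1100101
---------
 10001101  (end carry out of the top bit = 1)
Discarding the end carry: 0001101
Decimal check:
  0101000 = 32 + 8 = 40
  0011011 = 16 + 8 + 2 + 1 = 27
  40 - 27 = 13, and 0001101 = 8 + 4 + 1 = 13 ✓



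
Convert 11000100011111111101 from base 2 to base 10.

Sum of powers of 2 for each 1-bit:
2^0 + 2^2 + 2^3 + 2^4 + 2^5 + 2^6 + 2^7 + 2^8 + 2^9 + 2^10 + 2^14 + 2^18 + 2^19
= 1 + 4 + 8 + 16 + 32 + 64 + 128 + 256 + 512 + 1024 + 16384 + 262144 + 524288
= 804861



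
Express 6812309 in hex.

Using repeated division by 16 (digits 10–15 are A–F):
6812309 ÷ 16 = 425769 remainder 5
425769 ÷ 16 = 26610 remainder 9
26610 ÷ 16 = 1663 remainder 2
1663 ÷ 16 = 103 remainder 15 (F)
103 ÷ 16 = 6 remainder 7
6 ÷ 16 = 0 remainder 6
Reading remainders bottom to top: 67F295



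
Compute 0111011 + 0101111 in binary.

Add column by column from the right: bit + bit + carry-in; write the sum mod 2, carry 1 when the sum is 2 or 3.
carry:  1111110
        0111011
+       0101111
---------------
       01101010
(the carry out of the leftmost column, 0, becomes the leading bit)
Decimal check:
  0111011 = 32 + 16 + 8 + 2 + 1 = 59
  0101111 = 32 + 8 + 4 + 2 + 1 = 47
  59 + 47 = 106, and 01101010 = 64 + 32 + 8 + 2 = 106 ✓



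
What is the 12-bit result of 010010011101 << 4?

Original: 010010011101 (decimal 1181)
Shift left by 4 positions
Append 4 zeros on the right and drop the 4 high bits that overflow the 12-bit width
Result: 100111010000 (decimal 2512)
Equivalent: 1181 << 4 = 1181 × 2^4 = 18896, truncated to 12 bits = 2512



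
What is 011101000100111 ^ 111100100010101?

XOR: 1 when bits differ
  011101000100111
^ 111100100010101
-----------------
  100001100110010
Decimal: 14887 ^ 30997 = 17202



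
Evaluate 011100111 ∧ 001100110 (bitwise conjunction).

AND: 1 only when both bits are 1
  011100111
& 001100110
-----------
  001100110
Decimal: 231 & 102 = 102



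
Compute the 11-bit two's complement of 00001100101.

Original: 00001100101
Step 1 - Invert all bits: 11110011010
Step 2 - Add 1: 11110011011
Verification: 00001100101 + 11110011011 = 100000000000; discarding the end carry (carry out of the top bit) leaves the 11-bit value 00000000000, as required for x + (-x)



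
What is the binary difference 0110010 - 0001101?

Method 1 - Direct subtraction (column by column from the right: bit − bit − borrow-in; if negative, add 2 and borrow 1 from the next column):
borrow: 0011010
        0110010
-       0001101
---------------
        0100101

Method 2 - Add two's complement:
Two's complement of 0001101: invert → 1110010, add 1 → 1110011
  0110010
+ 1110011
---------
 10100101  (end carry out of the top bit = 1)
Discarding the end carry: 0100101
Decimal check:
  0110010 = 32 + 16 + 2 = 50
  0001101 = 8 + 4 + 1 = 13
  50 - 13 = 37, and 0100101 = 32 + 4 + 1 = 37 ✓



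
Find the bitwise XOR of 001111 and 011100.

XOR: 1 when bits differ
  001111
^ 011100
--------
  010011
Decimal: 15 ^ 28 = 19



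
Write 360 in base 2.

Using repeated division by 2:
360 ÷ 2 = 180 remainder 0
180 ÷ 2 = 90 remainder 0
90 ÷ 2 = 45 remainder 0
45 ÷ 2 = 22 remainder 1
22 ÷ 2 = 11 remainder 0
11 ÷ 2 = 5 remainder 1
5 ÷ 2 = 2 remainder 1
2 ÷ 2 = 1 remainder 0
1 ÷ 2 = 0 remainder 1
Reading remainders bottom to top: 101101000



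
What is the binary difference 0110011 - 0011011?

Method 1 - Direct subtraction (column by column from the right: bit − bit − borrow-in; if negative, add 2 and borrow 1 from the next column):
borrow: 0110000
        0110011
-       0011011
---------------
        0011000

Method 2 - Add two's complement:
Two's complement of 0011011: invert → 1100100, add 1 → 1100101
  0110011
+ 1100101
---------
 10011000  (end carry out of the top bit = 1)
Discarding the end carry: 0011000
Decimal check:
  0110011 = 32 + 16 + 2 + 1 = 51
  0011011 = 16 + 8 + 2 + 1 = 27
  51 - 27 = 24, and 0011000 = 16 + 8 = 24 ✓



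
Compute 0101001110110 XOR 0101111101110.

XOR: 1 when bits differ
  0101001110110
^ 0101111101110
---------------
  0000110011000
Decimal: 2678 ^ 3054 = 408



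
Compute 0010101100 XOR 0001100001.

XOR: 1 when bits differ
  0010101100
^ 0001100001
------------
  0011001101
Decimal: 172 ^ 97 = 205



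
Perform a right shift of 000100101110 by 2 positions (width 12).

Original: 000100101110 (decimal 302)
Shift right by 2 positions
Drop the 2 low bits; fill with zeros on the left
Result: 000001001011 (decimal 75)
Equivalent: 302 >> 2 = 302 ÷ 2^2 = 75



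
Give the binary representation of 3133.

Using repeated division by 2:
3133 ÷ 2 = 1566 remainder 1
1566 ÷ 2 = 783 remainder 0
783 ÷ 2 = 391 remainder 1
391 ÷ 2 = 195 remainder 1
195 ÷ 2 = 97 remainder 1
97 ÷ 2 = 48 remainder 1
48 ÷ 2 = 24 remainder 0
24 ÷ 2 = 12 remainder 0
12 ÷ 2 = 6 remainder 0
6 ÷ 2 = 3 remainder 0
3 ÷ 2 = 1 remainder 1
1 ÷ 2 = 0 remainder 1
Reading remainders bottom to top: 110000111101



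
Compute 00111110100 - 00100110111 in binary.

Method 1 - Direct subtraction (column by column from the right: bit − bit − borrow-in; if negative, add 2 and borrow 1 from the next column):
borrow: 00001111110
        00111110100
-       00100110111
-------------------
        00010111101

Method 2 - Add two's complement:
Two's complement of 00100110111: invert → 11011001000, add 1 → 11011001001
  00111110100
+ 11011001001
-------------
 100010111101  (end carry out of the top bit = 1)
Discarding the end carry: 00010111101
Decimal check:
  00111110100 = 256 + 128 + 64 + 32 + 16 + 4 = 500
  00100110111 = 256 + 32 + 16 + 4 + 2 + 1 = 311
  500 - 311 = 189, and 00010111101 = 128 + 32 + 16 + 8 + 4 + 1 = 189 ✓



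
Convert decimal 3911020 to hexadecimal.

Using repeated division by 16 (digits 10–15 are A–F):
3911020 ÷ 16 = 244438 remainder 12 (C)
244438 ÷ 16 = 15277 remainder 6
15277 ÷ 16 = 954 remainder 13 (D)
954 ÷ 16 = 59 remainder 10 (A)
59 ÷ 16 = 3 remainder 11 (B)
3 ÷ 16 = 0 remainder 3
Reading remainders bottom to top: 3BAD6C



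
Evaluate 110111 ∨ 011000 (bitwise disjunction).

OR: 1 when either bit is 1
  110111
| 011000
--------
  111111
Decimal: 55 | 24 = 63



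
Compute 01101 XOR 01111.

XOR: 1 when bits differ
  01101
^ 01111
-------
  00010
Decimal: 13 ^ 15 = 2



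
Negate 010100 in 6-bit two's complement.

Original: 010100
Step 1 - Invert all bits: 101011
Step 2 - Add 1: 101100
Verification: 010100 + 101100 = 1000000; discarding the end carry (carry out of the top bit) leaves the 6-bit value 000000, as required for x + (-x)



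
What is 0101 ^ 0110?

XOR: 1 when bits differ
  0101
^ 0110
------
  0011
Decimal: 5 ^ 6 = 3



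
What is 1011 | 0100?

OR: 1 when either bit is 1
  1011
| 0100
------
  1111
Decimal: 11 | 4 = 15



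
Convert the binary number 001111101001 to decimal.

Sum of powers of 2 for each 1-bit:
2^0 + 2^3 + 2^5 + 2^6 + 2^7 + 2^8 + 2^9
= 1 + 8 + 32 + 64 + 128 + 256 + 512
= 1001



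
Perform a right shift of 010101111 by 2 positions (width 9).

Original: 010101111 (decimal 175)
Shift right by 2 positions
Drop the 2 low bits; fill with zeros on the left
Result: 000101011 (decimal 43)
Equivalent: 175 >> 2 = 175 ÷ 2^2 = 43



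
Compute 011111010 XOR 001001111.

XOR: 1 when bits differ
  011111010
^ 001001111
-----------
  010110101
Decimal: 250 ^ 79 = 181



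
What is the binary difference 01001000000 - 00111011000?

Method 1 - Direct subtraction (column by column from the right: bit − bit − borrow-in; if negative, add 2 and borrow 1 from the next column):
borrow: 01111110000
        01001000000
-       00111011000
-------------------
        00001101000

Method 2 - Add two's complement:
Two's complement of 00111011000: invert → 11000100111, add 1 → 11000101000
  01001000000
+ 11000101000
-------------
 100001101000  (end carry out of the top bit = 1)
Discarding the end carry: 00001101000
Decimal check:
  01001000000 = 512 + 64 = 576
  00111011000 = 256 + 128 + 64 + 16 + 8 = 472
  576 - 472 = 104, and 00001101000 = 64 + 32 + 8 = 104 ✓



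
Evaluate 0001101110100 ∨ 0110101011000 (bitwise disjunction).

OR: 1 when either bit is 1
  0001101110100
| 0110101011000
---------------
  0111101111100
Decimal: 884 | 3416 = 3964



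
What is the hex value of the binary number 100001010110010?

Group into 4-bit nibbles from right:
  0100 = 4
  0010 = 2
  1011 = B
  0010 = 2
Result: 42B2



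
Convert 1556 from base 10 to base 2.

Using repeated division by 2:
1556 ÷ 2 = 778 remainder 0
778 ÷ 2 = 389 remainder 0
389 ÷ 2 = 194 remainder 1
194 ÷ 2 = 97 remainder 0
97 ÷ 2 = 48 remainder 1
48 ÷ 2 = 24 remainder 0
24 ÷ 2 = 12 remainder 0
12 ÷ 2 = 6 remainder 0
6 ÷ 2 = 3 remainder 0
3 ÷ 2 = 1 remainder 1
1 ÷ 2 = 0 remainder 1
Reading remainders bottom to top: 11000010100



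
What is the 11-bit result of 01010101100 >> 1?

Original: 01010101100 (decimal 684)
Shift right by 1 position
Drop the 1 low bit; fill with zero on the left
Result: 00101010110 (decimal 342)
Equivalent: 684 >> 1 = 684 ÷ 2^1 = 342



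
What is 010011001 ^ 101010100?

XOR: 1 when bits differ
  010011001
^ 101010100
-----------
  111001101
Decimal: 153 ^ 340 = 461



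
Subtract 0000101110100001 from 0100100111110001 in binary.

Method 1 - Direct subtraction (column by column from the right: bit − bit − borrow-in; if negative, add 2 and borrow 1 from the next column):
borrow: 0111110000000000
        0100100111110001
-       0000101110100001
------------------------
        0011111001010000

Method 2 - Add two's complement:
Two's complement of 0000101110100001: invert → 1111010001011110, add 1 → 1111010001011111
  0100100111110001
+ 1111010001011111
------------------
 10011111001010000  (end carry out of the top bit = 1)
Discarding the end carry: 0011111001010000
Decimal check:
  0100100111110001 = 16384 + 2048 + 256 + 128 + 64 + 32 + 16 + 1 = 18929
  0000101110100001 = 2048 + 512 + 256 + 128 + 32 + 1 = 2977
  18929 - 2977 = 15952, and 0011111001010000 = 8192 + 4096 + 2048 + 1024 + 512 + 64 + 16 = 15952 ✓



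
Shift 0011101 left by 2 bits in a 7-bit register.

Original: 0011101 (decimal 29)
Shift left by 2 positions
Append 2 zeros on the right
Result: 1110100 (decimal 116)
Equivalent: 29 << 2 = 29 × 2^2 = 116



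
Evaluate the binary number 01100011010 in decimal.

Sum of powers of 2 for each 1-bit:
2^1 + 2^3 + 2^4 + 2^8 + 2^9
= 2 + 8 + 16 + 256 + 512
= 794



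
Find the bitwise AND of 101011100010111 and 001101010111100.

AND: 1 only when both bits are 1
  101011100010111
& 001101010111100
-----------------
  001001000010100
Decimal: 22295 & 6844 = 4628



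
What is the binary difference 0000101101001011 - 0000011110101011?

Method 1 - Direct subtraction (column by column from the right: bit − bit − borrow-in; if negative, add 2 and borrow 1 from the next column):
borrow: 0000111101000000
        0000101101001011
-       0000011110101011
------------------------
        0000001110100000

Method 2 - Add two's complement:
Two's complement of 0000011110101011: invert → 1111100001010100, add 1 → 1111100001010101
  0000101101001011
+ 1111100001010101
------------------
 10000001110100000  (end carry out of the top bit = 1)
Discarding the end carry: 0000001110100000
Decimal check:
  0000101101001011 = 2048 + 512 + 256 + 64 + 8 + 2 + 1 = 2891
  0000011110101011 = 1024 + 512 + 256 + 128 + 32 + 8 + 2 + 1 = 1963
  2891 - 1963 = 928, and 0000001110100000 = 512 + 256 + 128 + 32 = 928 ✓



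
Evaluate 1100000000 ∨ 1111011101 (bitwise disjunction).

OR: 1 when either bit is 1
  1100000000
| 1111011101
------------
  1111011101
Decimal: 768 | 989 = 989



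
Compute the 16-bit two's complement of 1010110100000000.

Original (sign bit 1, negative): 1010110100000000
Step 1 - Invert all bits: 0101001011111111
Step 2 - Add 1: 0101001100000000
Verification: 1010110100000000 + 0101001100000000 = 10000000000000000; discarding the end carry (carry out of the top bit) leaves the 16-bit value 0000000000000000, as required for x + (-x)



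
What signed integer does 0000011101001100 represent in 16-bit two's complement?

Binary: 0000011101001100
Sign bit: 0 (non-negative)
Read directly as an unsigned value:
0000011101001100 = 1024 + 512 + 256 + 64 + 8 + 4 = 1868
Value: 1868



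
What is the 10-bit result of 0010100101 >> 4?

Original: 0010100101 (decimal 165)
Shift right by 4 positions
Drop the 4 low bits; fill with zeros on the left
Result: 0000001010 (decimal 10)
Equivalent: 165 >> 4 = 165 ÷ 2^4 = 10



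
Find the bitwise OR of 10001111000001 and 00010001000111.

OR: 1 when either bit is 1
  10001111000001
| 00010001000111
----------------
  10011111000111
Decimal: 9153 | 1095 = 10183



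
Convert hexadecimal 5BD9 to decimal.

Expand by place value (powers of 16):
Digit values: B = 11, D = 13
5BD9 = 5 × 16^3 + 11 × 16^2 + 13 × 16^1 + 9 × 16^0
= 5 × 4096 + 11 × 256 + 13 × 16 + 9 × 1
= 20480 + 2816 + 208 + 9
= 23513



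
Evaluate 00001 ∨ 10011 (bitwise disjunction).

OR: 1 when either bit is 1
  00001
| 10011
-------
  10011
Decimal: 1 | 19 = 19



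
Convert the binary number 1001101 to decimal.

Sum of powers of 2 for each 1-bit:
2^0 + 2^2 + 2^3 + 2^6
= 1 + 4 + 8 + 64
= 77



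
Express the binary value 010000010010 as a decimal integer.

Sum of powers of 2 for each 1-bit:
2^1 + 2^4 + 2^10
= 2 + 16 + 1024
= 1042



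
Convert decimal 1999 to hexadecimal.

Using repeated division by 16 (digits 10–15 are A–F):
1999 ÷ 16 = 124 remainder 15 (F)
124 ÷ 16 = 7 remainder 12 (C)
7 ÷ 16 = 0 remainder 7
Reading remainders bottom to top: 7CF



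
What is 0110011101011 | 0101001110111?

OR: 1 when either bit is 1
  0110011101011
| 0101001110111
---------------
  0111011111111
Decimal: 3307 | 2679 = 3839



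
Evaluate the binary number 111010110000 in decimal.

Sum of powers of 2 for each 1-bit:
2^4 + 2^5 + 2^7 + 2^9 + 2^10 + 2^11
= 16 + 32 + 128 + 512 + 1024 + 2048
= 3760



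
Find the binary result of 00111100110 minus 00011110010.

Method 1 - Direct subtraction (column by column from the right: bit − bit − borrow-in; if negative, add 2 and borrow 1 from the next column):
borrow: 00111100000
        00111100110
-       00011110010
-------------------
        00011110100

Method 2 - Add two's complement:
Two's complement of 00011110010: invert → 11100001101, add 1 → 11100001110
  00111100110
+ 11100001110
-------------
 100011110100  (end carry out of the top bit = 1)
Discarding the end carry: 00011110100
Decimal check:
  00111100110 = 256 + 128 + 64 + 32 + 4 + 2 = 486
  00011110010 = 128 + 64 + 32 + 16 + 2 = 242
  486 - 242 = 244, and 00011110100 = 128 + 64 + 32 + 16 + 4 = 244 ✓



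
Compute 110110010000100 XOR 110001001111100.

XOR: 1 when bits differ
  110110010000100
^ 110001001111100
-----------------
  000111011111000
Decimal: 27780 ^ 25212 = 3832



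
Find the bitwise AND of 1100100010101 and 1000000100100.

AND: 1 only when both bits are 1
  1100100010101
& 1000000100100
---------------
  1000000000100
Decimal: 6421 & 4132 = 4100



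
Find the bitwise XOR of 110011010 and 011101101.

XOR: 1 when bits differ
  110011010
^ 011101101
-----------
  101110111
Decimal: 410 ^ 237 = 375



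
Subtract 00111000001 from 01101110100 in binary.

Method 1 - Direct subtraction (column by column from the right: bit − bit − borrow-in; if negative, add 2 and borrow 1 from the next column):
borrow: 01100000110
        01101110100
-       00111000001
-------------------
        00110110011

Method 2 - Add two's complement:
Two's complement of 00111000001: invert → 11000111110, add 1 → 11000111111
  01101110100
+ 11000111111
-------------
 100110110011  (end carry out of the top bit = 1)
Discarding the end carry: 00110110011
Decimal check:
  01101110100 = 512 + 256 + 64 + 32 + 16 + 4 = 884
  00111000001 = 256 + 128 + 64 + 1 = 449
  884 - 449 = 435, and 00110110011 = 256 + 128 + 32 + 16 + 2 + 1 = 435 ✓



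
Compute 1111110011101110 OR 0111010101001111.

OR: 1 when either bit is 1
  1111110011101110
| 0111010101001111
------------------
  1111110111101111
Decimal: 64750 | 30031 = 65007



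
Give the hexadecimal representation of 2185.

Using repeated division by 16 (digits 10–15 are A–F):
2185 ÷ 16 = 136 remainder 9
136 ÷ 16 = 8 remainder 8
8 ÷ 16 = 0 remainder 8
Reading remainders bottom to top: 889



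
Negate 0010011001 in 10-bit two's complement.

Original: 0010011001
Step 1 - Invert all bits: 1101100110
Step 2 - Add 1: 1101100111
Verification: 0010011001 + 1101100111 = 10000000000; discarding the end carry (carry out of the top bit) leaves the 10-bit value 0000000000, as required for x + (-x)



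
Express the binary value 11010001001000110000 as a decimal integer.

Sum of powers of 2 for each 1-bit:
2^4 + 2^5 + 2^9 + 2^12 + 2^16 + 2^18 + 2^19
= 16 + 32 + 512 + 4096 + 65536 + 262144 + 524288
= 856624



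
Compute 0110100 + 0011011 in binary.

Add column by column from the right: bit + bit + carry-in; write the sum mod 2, carry 1 when the sum is 2 or 3.
carry:  1100000
        0110100
+       0011011
---------------
       01001111
(the carry out of the leftmost column, 0, becomes the leading bit)
Decimal check:
  0110100 = 32 + 16 + 4 = 52
  0011011 = 16 + 8 + 2 + 1 = 27
  52 + 27 = 79, and 01001111 = 64 + 8 + 4 + 2 + 1 = 79 ✓



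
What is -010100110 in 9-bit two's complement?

Original: 010100110
Step 1 - Invert all bits: 101011001
Step 2 - Add 1: 101011010
Verification: 010100110 + 101011010 = 1000000000; discarding the end carry (carry out of the top bit) leaves the 9-bit value 000000000, as required for x + (-x)



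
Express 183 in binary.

Using repeated division by 2:
183 ÷ 2 = 91 remainder 1
91 ÷ 2 = 45 remainder 1
45 ÷ 2 = 22 remainder 1
22 ÷ 2 = 11 remainder 0
11 ÷ 2 = 5 remainder 1
5 ÷ 2 = 2 remainder 1
2 ÷ 2 = 1 remainder 0
1 ÷ 2 = 0 remainder 1
Reading remainders bottom to top: 10110111



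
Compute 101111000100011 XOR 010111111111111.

XOR: 1 when bits differ
  101111000100011
^ 010111111111111
-----------------
  111000111011100
Decimal: 24099 ^ 12287 = 29148



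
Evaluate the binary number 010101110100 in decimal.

Sum of powers of 2 for each 1-bit:
2^2 + 2^4 + 2^5 + 2^6 + 2^8 + 2^10
= 4 + 16 + 32 + 64 + 256 + 1024
= 1396



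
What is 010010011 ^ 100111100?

XOR: 1 when bits differ
  010010011
^ 100111100
-----------
  110101111
Decimal: 147 ^ 316 = 431



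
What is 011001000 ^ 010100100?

XOR: 1 when bits differ
  011001000
^ 010100100
-----------
  001101100
Decimal: 200 ^ 164 = 108



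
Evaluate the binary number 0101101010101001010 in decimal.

Sum of powers of 2 for each 1-bit:
2^1 + 2^3 + 2^6 + 2^8 + 2^10 + 2^12 + 2^14 + 2^15 + 2^17
= 2 + 8 + 64 + 256 + 1024 + 4096 + 16384 + 32768 + 131072
= 185674



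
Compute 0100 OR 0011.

OR: 1 when either bit is 1
  0100
| 0011
------
  0111
Decimal: 4 | 3 = 7



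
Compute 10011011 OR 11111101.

OR: 1 when either bit is 1
  10011011
| 11111101
----------
  11111111
Decimal: 155 | 253 = 255



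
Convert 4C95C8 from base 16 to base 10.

Expand by place value (powers of 16):
Digit values: C = 12
4C95C8 = 4 × 16^5 + 12 × 16^4 + 9 × 16^3 + 5 × 16^2 + 12 × 16^1 + 8 × 16^0
= 4 × 1048576 + 12 × 65536 + 9 × 4096 + 5 × 256 + 12 × 16 + 8 × 1
= 4194304 + 786432 + 36864 + 1280 + 192 + 8
= 5019080



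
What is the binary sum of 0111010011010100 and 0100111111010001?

Add column by column from the right: bit + bit + carry-in; write the sum mod 2, carry 1 when the sum is 2 or 3.
carry:  1111111110100000
        0111010011010100
+       0100111111010001
------------------------
       01100010010100101
(the carry out of the leftmost column, 0, becomes the leading bit)
Decimal check:
  0111010011010100 = 16384 + 8192 + 4096 + 1024 + 128 + 64 + 16 + 4 = 29908
  0100111111010001 = 16384 + 2048 + 1024 + 512 + 256 + 128 + 64 + 16 + 1 = 20433
  29908 + 20433 = 50341, and 01100010010100101 = 32768 + 16384 + 1024 + 128 + 32 + 4 + 1 = 50341 ✓



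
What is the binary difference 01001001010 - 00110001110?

Method 1 - Direct subtraction (column by column from the right: bit − bit − borrow-in; if negative, add 2 and borrow 1 from the next column):
borrow: 01101111000
        01001001010
-       00110001110
-------------------
        00010111100

Method 2 - Add two's complement:
Two's complement of 00110001110: invert → 11001110001, add 1 → 11001110010
  01001001010
+ 11001110010
-------------
 100010111100  (end carry out of the top bit = 1)
Discarding the end carry: 00010111100
Decimal check:
  01001001010 = 512 + 64 + 8 + 2 = 586
  00110001110 = 256 + 128 + 8 + 4 + 2 = 398
  586 - 398 = 188, and 00010111100 = 128 + 32 + 16 + 8 + 4 = 188 ✓



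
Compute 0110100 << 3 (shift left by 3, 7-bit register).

Original: 0110100 (decimal 52)
Shift left by 3 positions
Append 3 zeros on the right and drop the 3 high bits that overflow the 7-bit width
Result: 0100000 (decimal 32)
Equivalent: 52 << 3 = 52 × 2^3 = 416, truncated to 7 bits = 32



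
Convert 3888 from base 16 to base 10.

Expand by place value (powers of 16):
3888 = 3 × 16^3 + 8 × 16^2 + 8 × 16^1 + 8 × 16^0
= 3 × 4096 + 8 × 256 + 8 × 16 + 8 × 1
= 12288 + 2048 + 128 + 8
= 14472



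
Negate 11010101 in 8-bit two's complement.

Original (sign bit 1, negative): 11010101
Step 1 - Invert all bits: 00101010
Step 2 - Add 1: 00101011
Verification: 11010101 + 00101011 = 100000000; discarding the end carry (carry out of the top bit) leaves the 8-bit value 00000000, as required for x + (-x)



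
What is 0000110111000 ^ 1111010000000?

XOR: 1 when bits differ
  0000110111000
^ 1111010000000
---------------
  1111100111000
Decimal: 440 ^ 7808 = 7992



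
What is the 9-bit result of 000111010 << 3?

Original: 000111010 (decimal 58)
Shift left by 3 positions
Append 3 zeros on the right
Result: 111010000 (decimal 464)
Equivalent: 58 << 3 = 58 × 2^3 = 464



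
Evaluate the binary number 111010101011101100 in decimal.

Sum of powers of 2 for each 1-bit:
2^2 + 2^3 + 2^5 + 2^6 + 2^7 + 2^9 + 2^11 + 2^13 + 2^15 + 2^16 + 2^17
= 4 + 8 + 32 + 64 + 128 + 512 + 2048 + 8192 + 32768 + 65536 + 131072
= 240364



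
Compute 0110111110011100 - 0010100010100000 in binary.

Method 1 - Direct subtraction (column by column from the right: bit − bit − borrow-in; if negative, add 2 and borrow 1 from the next column):
borrow: 0000000111000000
        0110111110011100
-       0010100010100000
------------------------
        0100011011111100

Method 2 - Add two's complement:
Two's complement of 0010100010100000: invert → 1101011101011111, add 1 → 1101011101100000
  0110111110011100
+ 1101011101100000
------------------
 10100011011111100  (end carry out of the top bit = 1)
Discarding the end carry: 0100011011111100
Decimal check:
  0110111110011100 = 16384 + 8192 + 2048 + 1024 + 512 + 256 + 128 + 16 + 8 + 4 = 28572
  0010100010100000 = 8192 + 2048 + 128 + 32 = 10400
  28572 - 10400 = 18172, and 0100011011111100 = 16384 + 1024 + 512 + 128 + 64 + 32 + 16 + 8 + 4 = 18172 ✓



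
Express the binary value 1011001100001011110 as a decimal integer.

Sum of powers of 2 for each 1-bit:
2^1 + 2^2 + 2^3 + 2^4 + 2^6 + 2^11 + 2^12 + 2^15 + 2^16 + 2^18
= 2 + 4 + 8 + 16 + 64 + 2048 + 4096 + 32768 + 65536 + 262144
= 366686



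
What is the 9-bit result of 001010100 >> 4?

Original: 001010100 (decimal 84)
Shift right by 4 positions
Drop the 4 low bits; fill with zeros on the left
Result: 000000101 (decimal 5)
Equivalent: 84 >> 4 = 84 ÷ 2^4 = 5



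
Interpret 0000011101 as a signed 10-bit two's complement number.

Binary: 0000011101
Sign bit: 0 (non-negative)
Read directly as an unsigned value:
0000011101 = 16 + 8 + 4 + 1 = 29
Value: 29



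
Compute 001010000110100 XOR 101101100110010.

XOR: 1 when bits differ
  001010000110100
^ 101101100110010
-----------------
  100111100000110
Decimal: 5172 ^ 23346 = 20230



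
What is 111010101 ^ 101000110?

XOR: 1 when bits differ
  111010101
^ 101000110
-----------
  010010011
Decimal: 469 ^ 326 = 147



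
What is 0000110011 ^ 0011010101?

XOR: 1 when bits differ
  0000110011
^ 0011010101
------------
  0011100110
Decimal: 51 ^ 213 = 230



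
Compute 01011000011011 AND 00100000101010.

AND: 1 only when both bits are 1
  01011000011011
& 00100000101010
----------------
  00000000001010
Decimal: 5659 & 2090 = 10



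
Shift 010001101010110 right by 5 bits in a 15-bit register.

Original: 010001101010110 (decimal 9046)
Shift right by 5 positions
Drop the 5 low bits; fill with zeros on the left
Result: 000000100011010 (decimal 282)
Equivalent: 9046 >> 5 = 9046 ÷ 2^5 = 282



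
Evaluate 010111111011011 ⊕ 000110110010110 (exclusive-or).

XOR: 1 when bits differ
  010111111011011
^ 000110110010110
-----------------
  010001001001101
Decimal: 12251 ^ 3478 = 8781



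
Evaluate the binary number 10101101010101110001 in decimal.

Sum of powers of 2 for each 1-bit:
2^0 + 2^4 + 2^5 + 2^6 + 2^8 + 2^10 + 2^12 + 2^14 + 2^15 + 2^17 + 2^19
= 1 + 16 + 32 + 64 + 256 + 1024 + 4096 + 16384 + 32768 + 131072 + 524288
= 710001



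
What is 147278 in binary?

Using repeated division by 2:
147278 ÷ 2 = 73639 remainder 0
73639 ÷ 2 = 36819 remainder 1
36819 ÷ 2 = 18409 remainder 1
18409 ÷ 2 = 9204 remainder 1
9204 ÷ 2 = 4602 remainder 0
4602 ÷ 2 = 2301 remainder 0
2301 ÷ 2 = 1150 remainder 1
1150 ÷ 2 = 575 remainder 0
575 ÷ 2 = 287 remainder 1
287 ÷ 2 = 143 remainder 1
143 ÷ 2 = 71 remainder 1
71 ÷ 2 = 35 remainder 1
35 ÷ 2 = 17 remainder 1
17 ÷ 2 = 8 remainder 1
8 ÷ 2 = 4 remainder 0
4 ÷ 2 = 2 remainder 0
2 ÷ 2 = 1 remainder 0
1 ÷ 2 = 0 remainder 1
Reading remainders bottom to top: 100011111101001110



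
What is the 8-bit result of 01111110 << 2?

Original: 01111110 (decimal 126)
Shift left by 2 positions
Append 2 zeros on the right and drop the 2 high bits that overflow the 8-bit width
Result: 11111000 (decimal 248)
Equivalent: 126 << 2 = 126 × 2^2 = 504, truncated to 8 bits = 248



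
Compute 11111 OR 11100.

OR: 1 when either bit is 1
  11111
| 11100
-------
  11111
Decimal: 31 | 28 = 31



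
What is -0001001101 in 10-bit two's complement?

Original: 0001001101
Step 1 - Invert all bits: 1110110010
Step 2 - Add 1: 1110110011
Verification: 0001001101 + 1110110011 = 10000000000; discarding the end carry (carry out of the top bit) leaves the 10-bit value 0000000000, as required for x + (-x)



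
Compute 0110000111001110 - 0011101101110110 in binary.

Method 1 - Direct subtraction (column by column from the right: bit − bit − borrow-in; if negative, add 2 and borrow 1 from the next column):
borrow: 0111110011100000
        0110000111001110
-       0011101101110110
------------------------
        0010011001011000

Method 2 - Add two's complement:
Two's complement of 0011101101110110: invert → 1100010010001001, add 1 → 1100010010001010
  0110000111001110
+ 1100010010001010
------------------
 10010011001011000  (end carry out of the top bit = 1)
Discarding the end carry: 0010011001011000
Decimal check:
  0110000111001110 = 16384 + 8192 + 256 + 128 + 64 + 8 + 4 + 2 = 25038
  0011101101110110 = 8192 + 4096 + 2048 + 512 + 256 + 64 + 32 + 16 + 4 + 2 = 15222
  25038 - 15222 = 9816, and 0010011001011000 = 8192 + 1024 + 512 + 64 + 16 + 8 = 9816 ✓



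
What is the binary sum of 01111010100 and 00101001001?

Add column by column from the right: bit + bit + carry-in; write the sum mod 2, carry 1 when the sum is 2 or 3.
carry:  11110000000
        01111010100
+       00101001001
-------------------
       010100011101
(the carry out of the leftmost column, 0, becomes the leading bit)
Decimal check:
  01111010100 = 512 + 256 + 128 + 64 + 16 + 4 = 980
  00101001001 = 256 + 64 + 8 + 1 = 329
  980 + 329 = 1309, and 010100011101 = 1024 + 256 + 16 + 8 + 4 + 1 = 1309 ✓



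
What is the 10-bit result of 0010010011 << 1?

Original: 0010010011 (decimal 147)
Shift left by 1 position
Append 1 zero on the right
Result: 0100100110 (decimal 294)
Equivalent: 147 << 1 = 147 × 2^1 = 294



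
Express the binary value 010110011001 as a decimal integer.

Sum of powers of 2 for each 1-bit:
2^0 + 2^3 + 2^4 + 2^7 + 2^8 + 2^10
= 1 + 8 + 16 + 128 + 256 + 1024
= 1433



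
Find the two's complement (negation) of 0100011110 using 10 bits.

Original: 0100011110
Step 1 - Invert all bits: 1011100001
Step 2 - Add 1: 1011100010
Verification: 0100011110 + 1011100010 = 10000000000; discarding the end carry (carry out of the top bit) leaves the 10-bit value 0000000000, as required for x + (-x)



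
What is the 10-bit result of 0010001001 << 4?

Original: 0010001001 (decimal 137)
Shift left by 4 positions
Append 4 zeros on the right and drop the 4 high bits that overflow the 10-bit width
Result: 0010010000 (decimal 144)
Equivalent: 137 << 4 = 137 × 2^4 = 2192, truncated to 10 bits = 144



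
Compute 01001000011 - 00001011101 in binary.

Method 1 - Direct subtraction (column by column from the right: bit − bit − borrow-in; if negative, add 2 and borrow 1 from the next column):
borrow: 01111111000
        01001000011
-       00001011101
-------------------
        00111100110

Method 2 - Add two's complement:
Two's complement of 00001011101: invert → 11110100010, add 1 → 11110100011
  01001000011
+ 11110100011
-------------
 100111100110  (end carry out of the top bit = 1)
Discarding the end carry: 00111100110
Decimal check:
  01001000011 = 512 + 64 + 2 + 1 = 579
  00001011101 = 64 + 16 + 8 + 4 + 1 = 93
  579 - 93 = 486, and 00111100110 = 256 + 128 + 64 + 32 + 4 + 2 = 486 ✓



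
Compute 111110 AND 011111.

AND: 1 only when both bits are 1
  111110
& 011111
--------
  011110
Decimal: 62 & 31 = 30



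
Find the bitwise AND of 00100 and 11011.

AND: 1 only when both bits are 1
  00100
& 11011
-------
  00000
Decimal: 4 & 27 = 0



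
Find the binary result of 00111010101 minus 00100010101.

Method 1 - Direct subtraction (column by column from the right: bit − bit − borrow-in; if negative, add 2 and borrow 1 from the next column):
borrow: 00000000000
        00111010101
-       00100010101
-------------------
        00011000000

Method 2 - Add two's complement:
Two's complement of 00100010101: invert → 11011101010, add 1 → 11011101011
  00111010101
+ 11011101011
-------------
 100011000000  (end carry out of the top bit = 1)
Discarding the end carry: 00011000000
Decimal check:
  00111010101 = 256 + 128 + 64 + 16 + 4 + 1 = 469
  00100010101 = 256 + 16 + 4 + 1 = 277
  469 - 277 = 192, and 00011000000 = 128 + 64 = 192 ✓



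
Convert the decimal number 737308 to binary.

Using repeated division by 2:
737308 ÷ 2 = 368654 remainder 0
368654 ÷ 2 = 184327 remainder 0
184327 ÷ 2 = 92163 remainder 1
92163 ÷ 2 = 46081 remainder 1
46081 ÷ 2 = 23040 remainder 1
23040 ÷ 2 = 11520 remainder 0
11520 ÷ 2 = 5760 remainder 0
5760 ÷ 2 = 2880 remainder 0
2880 ÷ 2 = 1440 remainder 0
1440 ÷ 2 = 720 remainder 0
720 ÷ 2 = 360 remainder 0
360 ÷ 2 = 180 remainder 0
180 ÷ 2 = 90 remainder 0
90 ÷ 2 = 45 remainder 0
45 ÷ 2 = 22 remainder 1
22 ÷ 2 = 11 remainder 0
11 ÷ 2 = 5 remainder 1
5 ÷ 2 = 2 remainder 1
2 ÷ 2 = 1 remainder 0
1 ÷ 2 = 0 remainder 1
Reading remainders bottom to top: 10110100000000011100



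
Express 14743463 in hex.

Using repeated division by 16 (digits 10–15 are A–F):
14743463 ÷ 16 = 921466 remainder 7
921466 ÷ 16 = 57591 remainder 10 (A)
57591 ÷ 16 = 3599 remainder 7
3599 ÷ 16 = 224 remainder 15 (F)
224 ÷ 16 = 14 remainder 0
14 ÷ 16 = 0 remainder 14 (E)
Reading remainders bottom to top: E0F7A7



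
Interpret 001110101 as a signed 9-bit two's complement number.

Binary: 001110101
Sign bit: 0 (non-negative)
Read directly as an unsigned value:
001110101 = 64 + 32 + 16 + 4 + 1 = 117
Value: 117



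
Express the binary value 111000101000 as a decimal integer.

Sum of powers of 2 for each 1-bit:
2^3 + 2^5 + 2^9 + 2^10 + 2^11
= 8 + 32 + 512 + 1024 + 2048
= 3624



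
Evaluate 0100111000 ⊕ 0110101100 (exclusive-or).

XOR: 1 when bits differ
  0100111000
^ 0110101100
------------
  0010010100
Decimal: 312 ^ 428 = 148



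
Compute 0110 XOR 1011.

XOR: 1 when bits differ
  0110
^ 1011
------
  1101
Decimal: 6 ^ 11 = 13



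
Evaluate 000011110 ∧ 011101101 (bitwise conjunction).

AND: 1 only when both bits are 1
  000011110
& 011101101
-----------
  000001100
Decimal: 30 & 237 = 12



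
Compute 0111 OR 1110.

OR: 1 when either bit is 1
  0111
| 1110
------
  1111
Decimal: 7 | 14 = 15



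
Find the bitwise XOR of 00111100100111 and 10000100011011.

XOR: 1 when bits differ
  00111100100111
^ 10000100011011
----------------
  10111000111100
Decimal: 3879 ^ 8475 = 11836



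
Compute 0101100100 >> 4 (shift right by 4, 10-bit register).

Original: 0101100100 (decimal 356)
Shift right by 4 positions
Drop the 4 low bits; fill with zeros on the left
Result: 0000010110 (decimal 22)
Equivalent: 356 >> 4 = 356 ÷ 2^4 = 22



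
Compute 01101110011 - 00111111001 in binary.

Method 1 - Direct subtraction (column by column from the right: bit − bit − borrow-in; if negative, add 2 and borrow 1 from the next column):
borrow: 01111110000
        01101110011
-       00111111001
-------------------
        00101111010

Method 2 - Add two's complement:
Two's complement of 00111111001: invert → 11000000110, add 1 → 11000000111
  01101110011
+ 11000000111
-------------
 100101111010  (end carry out of the top bit = 1)
Discarding the end carry: 00101111010
Decimal check:
  01101110011 = 512 + 256 + 64 + 32 + 16 + 2 + 1 = 883
  00111111001 = 256 + 128 + 64 + 32 + 16 + 8 + 1 = 505
  883 - 505 = 378, and 00101111010 = 256 + 64 + 32 + 16 + 8 + 2 = 378 ✓



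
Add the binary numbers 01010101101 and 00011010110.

Add column by column from the right: bit + bit + carry-in; write the sum mod 2, carry 1 when the sum is 2 or 3.
carry:  00111111000
        01010101101
+       00011010110
-------------------
       001110000011
(the carry out of the leftmost column, 0, becomes the leading bit)
Decimal check:
  01010101101 = 512 + 128 + 32 + 8 + 4 + 1 = 685
  00011010110 = 128 + 64 + 16 + 4 + 2 = 214
  685 + 214 = 899, and 001110000011 = 512 + 256 + 128 + 2 + 1 = 899 ✓



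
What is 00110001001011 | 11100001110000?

OR: 1 when either bit is 1
  00110001001011
| 11100001110000
----------------
  11110001111011
Decimal: 3147 | 14448 = 15483



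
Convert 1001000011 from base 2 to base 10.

Sum of powers of 2 for each 1-bit:
2^0 + 2^1 + 2^6 + 2^9
= 1 + 2 + 64 + 512
= 579



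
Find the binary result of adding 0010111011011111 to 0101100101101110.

Add column by column from the right: bit + bit + carry-in; write the sum mod 2, carry 1 when the sum is 2 or 3.
carry:  1111111111111100
        0010111011011111
+       0101100101101110
------------------------
       01000100001001101
(the carry out of the leftmost column, 0, becomes the leading bit)
Decimal check:
  0010111011011111 = 8192 + 2048 + 1024 + 512 + 128 + 64 + 16 + 8 + 4 + 2 + 1 = 11999
  0101100101101110 = 16384 + 4096 + 2048 + 256 + 64 + 32 + 8 + 4 + 2 = 22894
  11999 + 22894 = 34893, and 01000100001001101 = 32768 + 2048 + 64 + 8 + 4 + 1 = 34893 ✓



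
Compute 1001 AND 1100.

AND: 1 only when both bits are 1
  1001
& 1100
------
  1000
Decimal: 9 & 12 = 8



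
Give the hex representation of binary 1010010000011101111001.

Group into 4-bit nibbles from right:
  0010 = 2
  1001 = 9
  0000 = 0
  0111 = 7
  0111 = 7
  1001 = 9
Result: 290779



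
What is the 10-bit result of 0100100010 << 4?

Original: 0100100010 (decimal 290)
Shift left by 4 positions
Append 4 zeros on the right and drop the 4 high bits that overflow the 10-bit width
Result: 1000100000 (decimal 544)
Equivalent: 290 << 4 = 290 × 2^4 = 4640, truncated to 10 bits = 544



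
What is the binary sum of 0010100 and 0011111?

Add column by column from the right: bit + bit + carry-in; write the sum mod 2, carry 1 when the sum is 2 or 3.
carry:  0111000
        0010100
+       0011111
---------------
       00110011
(the carry out of the leftmost column, 0, becomes the leading bit)
Decimal check:
  0010100 = 16 + 4 = 20
  0011111 = 16 + 8 + 4 + 2 + 1 = 31
  20 + 31 = 51, and 00110011 = 32 + 16 + 2 + 1 = 51 ✓



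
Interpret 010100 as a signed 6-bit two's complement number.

Binary: 010100
Sign bit: 0 (non-negative)
Read directly as an unsigned value:
010100 = 16 + 4 = 20
Value: 20



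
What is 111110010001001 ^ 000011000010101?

XOR: 1 when bits differ
  111110010001001
^ 000011000010101
-----------------
  111101010011100
Decimal: 31881 ^ 1557 = 31388



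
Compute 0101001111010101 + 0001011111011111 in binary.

Add column by column from the right: bit + bit + carry-in; write the sum mod 2, carry 1 when the sum is 2 or 3.
carry:  0010111110111110
        0101001111010101
+       0001011111011111
------------------------
       00110101110110100
(the carry out of the leftmost column, 0, becomes the leading bit)
Decimal check:
  0101001111010101 = 16384 + 4096 + 512 + 256 + 128 + 64 + 16 + 4 + 1 = 21461
  0001011111011111 = 4096 + 1024 + 512 + 256 + 128 + 64 + 16 + 8 + 4 + 2 + 1 = 6111
  21461 + 6111 = 27572, and 00110101110110100 = 16384 + 8192 + 2048 + 512 + 256 + 128 + 32 + 16 + 4 = 27572 ✓



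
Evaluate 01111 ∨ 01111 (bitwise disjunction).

OR: 1 when either bit is 1
  01111
| 01111
-------
  01111
Decimal: 15 | 15 = 15



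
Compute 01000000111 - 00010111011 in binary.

Method 1 - Direct subtraction (column by column from the right: bit − bit − borrow-in; if negative, add 2 and borrow 1 from the next column):
borrow: 01111110000
        01000000111
-       00010111011
-------------------
        00101001100

Method 2 - Add two's complement:
Two's complement of 00010111011: invert → 11101000100, add 1 → 11101000101
  01000000111
+ 11101000101
-------------
 100101001100  (end carry out of the top bit = 1)
Discarding the end carry: 00101001100
Decimal check:
  01000000111 = 512 + 4 + 2 + 1 = 519
  00010111011 = 128 + 32 + 16 + 8 + 2 + 1 = 187
  519 - 187 = 332, and 00101001100 = 256 + 64 + 8 + 4 = 332 ✓



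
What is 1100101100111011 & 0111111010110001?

AND: 1 only when both bits are 1
  1100101100111011
& 0111111010110001
------------------
  0100101000110001
Decimal: 52027 & 32433 = 18993

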